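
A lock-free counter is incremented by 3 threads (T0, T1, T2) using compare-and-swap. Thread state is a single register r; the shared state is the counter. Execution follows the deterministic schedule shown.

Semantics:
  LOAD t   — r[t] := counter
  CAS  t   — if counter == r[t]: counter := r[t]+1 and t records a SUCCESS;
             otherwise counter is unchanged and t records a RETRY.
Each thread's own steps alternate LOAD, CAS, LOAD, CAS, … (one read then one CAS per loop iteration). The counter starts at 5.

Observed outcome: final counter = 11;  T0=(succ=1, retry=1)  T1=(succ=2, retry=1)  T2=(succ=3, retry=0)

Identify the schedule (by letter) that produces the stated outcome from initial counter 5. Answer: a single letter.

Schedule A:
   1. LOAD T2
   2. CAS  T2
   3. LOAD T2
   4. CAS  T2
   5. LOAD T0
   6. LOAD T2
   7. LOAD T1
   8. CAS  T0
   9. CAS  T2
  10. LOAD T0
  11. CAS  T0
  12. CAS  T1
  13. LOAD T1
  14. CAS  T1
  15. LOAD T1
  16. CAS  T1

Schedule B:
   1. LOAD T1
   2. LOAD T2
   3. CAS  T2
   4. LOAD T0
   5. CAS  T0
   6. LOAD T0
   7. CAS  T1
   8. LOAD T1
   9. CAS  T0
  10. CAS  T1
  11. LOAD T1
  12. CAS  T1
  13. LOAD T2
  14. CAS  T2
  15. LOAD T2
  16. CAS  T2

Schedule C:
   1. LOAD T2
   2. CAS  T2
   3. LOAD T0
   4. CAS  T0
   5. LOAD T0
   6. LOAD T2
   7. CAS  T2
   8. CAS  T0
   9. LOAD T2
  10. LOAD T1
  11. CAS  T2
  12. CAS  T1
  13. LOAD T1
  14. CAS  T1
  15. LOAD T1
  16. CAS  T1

C

Simulating candidate C:
   1) LOAD T2:  M=5  r_T2=5
   2) CAS  T2:  M=6  r_T2=5 ✓
   3) LOAD T0:  M=6  r_T0=6
   4) CAS  T0:  M=7  r_T0=6 ✓
   5) LOAD T0:  M=7  r_T0=7
   6) LOAD T2:  M=7  r_T2=7
   7) CAS  T2:  M=8  r_T2=7 ✓
   8) CAS  T0:  M=8  r_T0=7 ✗
   9) LOAD T2:  M=8  r_T2=8
  10) LOAD T1:  M=8  r_T1=8
  11) CAS  T2:  M=9  r_T2=8 ✓
  12) CAS  T1:  M=9  r_T1=8 ✗
  13) LOAD T1:  M=9  r_T1=9
  14) CAS  T1:  M=10  r_T1=9 ✓
  15) LOAD T1:  M=10  r_T1=10
  16) CAS  T1:  M=11  r_T1=10 ✓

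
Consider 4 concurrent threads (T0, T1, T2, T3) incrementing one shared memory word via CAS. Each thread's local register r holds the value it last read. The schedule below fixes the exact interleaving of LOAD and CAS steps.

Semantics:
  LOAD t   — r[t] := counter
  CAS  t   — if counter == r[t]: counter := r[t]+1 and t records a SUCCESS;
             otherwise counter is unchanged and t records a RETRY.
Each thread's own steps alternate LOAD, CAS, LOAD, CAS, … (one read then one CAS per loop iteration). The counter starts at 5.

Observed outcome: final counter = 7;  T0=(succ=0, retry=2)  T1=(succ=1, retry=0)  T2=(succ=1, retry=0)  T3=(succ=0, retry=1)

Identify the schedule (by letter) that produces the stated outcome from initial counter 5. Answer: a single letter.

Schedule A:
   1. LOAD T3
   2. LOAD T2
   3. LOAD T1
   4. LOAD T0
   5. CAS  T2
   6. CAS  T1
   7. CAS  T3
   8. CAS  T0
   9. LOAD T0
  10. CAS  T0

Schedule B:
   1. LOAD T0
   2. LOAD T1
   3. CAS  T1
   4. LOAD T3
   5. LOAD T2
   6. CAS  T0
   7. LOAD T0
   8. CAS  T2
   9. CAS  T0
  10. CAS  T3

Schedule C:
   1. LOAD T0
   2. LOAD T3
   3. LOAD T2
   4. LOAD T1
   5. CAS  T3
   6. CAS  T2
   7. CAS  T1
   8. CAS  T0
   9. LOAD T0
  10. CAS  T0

B

Tracing schedule B:
   1) LOAD T0:  M=5  r_T0=5
   2) LOAD T1:  M=5  r_T1=5
   3) CAS  T1:  M=6  r_T1=5 ✓
   4) LOAD T3:  M=6  r_T3=6
   5) LOAD T2:  M=6  r_T2=6
   6) CAS  T0:  M=6  r_T0=5 ✗
   7) LOAD T0:  M=6  r_T0=6
   8) CAS  T2:  M=7  r_T2=6 ✓
   9) CAS  T0:  M=7  r_T0=6 ✗
  10) CAS  T3:  M=7  r_T3=6 ✗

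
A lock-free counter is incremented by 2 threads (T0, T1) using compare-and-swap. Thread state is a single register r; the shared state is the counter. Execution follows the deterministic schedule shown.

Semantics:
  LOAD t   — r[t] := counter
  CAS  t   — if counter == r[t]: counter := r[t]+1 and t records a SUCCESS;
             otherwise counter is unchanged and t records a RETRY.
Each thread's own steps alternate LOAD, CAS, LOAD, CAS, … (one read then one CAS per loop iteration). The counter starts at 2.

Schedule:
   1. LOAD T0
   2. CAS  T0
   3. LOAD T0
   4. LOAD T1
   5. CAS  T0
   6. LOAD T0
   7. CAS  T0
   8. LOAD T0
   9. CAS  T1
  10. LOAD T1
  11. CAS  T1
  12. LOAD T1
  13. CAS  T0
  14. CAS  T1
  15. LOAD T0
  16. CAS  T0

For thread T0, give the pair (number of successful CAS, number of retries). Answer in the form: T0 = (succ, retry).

#1 T0 reads 2
#2 T0 CAS(2→3) writes; counter now 3
#3 T0 reads 3
#4 T1 reads 3
#5 T0 CAS(3→4) writes; counter now 4
#6 T0 reads 4
#7 T0 CAS(4→5) writes; counter now 5
#8 T0 reads 5
#9 T1 CAS(3→4) fails; counter now 5
#10 T1 reads 5
#11 T1 CAS(5→6) writes; counter now 6
#12 T1 reads 6
#13 T0 CAS(5→6) fails; counter now 6
#14 T1 CAS(6→7) writes; counter now 7
#15 T0 reads 7
#16 T0 CAS(7→8) writes; counter now 8

T0 = (4, 1)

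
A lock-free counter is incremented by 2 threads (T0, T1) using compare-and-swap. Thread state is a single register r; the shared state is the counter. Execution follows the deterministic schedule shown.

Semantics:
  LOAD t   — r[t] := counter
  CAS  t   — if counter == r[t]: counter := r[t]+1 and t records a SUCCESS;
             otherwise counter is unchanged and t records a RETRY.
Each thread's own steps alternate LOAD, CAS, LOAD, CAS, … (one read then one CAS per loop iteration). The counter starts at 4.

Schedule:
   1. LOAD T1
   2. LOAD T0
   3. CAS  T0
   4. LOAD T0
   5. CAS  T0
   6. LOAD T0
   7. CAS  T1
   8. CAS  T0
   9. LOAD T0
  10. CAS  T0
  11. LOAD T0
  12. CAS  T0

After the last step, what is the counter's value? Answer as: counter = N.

counter = 9

   1) LOAD T1:  M=4  r_T1=4
   2) LOAD T0:  M=4  r_T0=4
   3) CAS  T0:  M=5  r_T0=4 ✓
   4) LOAD T0:  M=5  r_T0=5
   5) CAS  T0:  M=6  r_T0=5 ✓
   6) LOAD T0:  M=6  r_T0=6
   7) CAS  T1:  M=6  r_T1=4 ✗
   8) CAS  T0:  M=7  r_T0=6 ✓
   9) LOAD T0:  M=7  r_T0=7
  10) CAS  T0:  M=8  r_T0=7 ✓
  11) LOAD T0:  M=8  r_T0=8
  12) CAS  T0:  M=9  r_T0=8 ✓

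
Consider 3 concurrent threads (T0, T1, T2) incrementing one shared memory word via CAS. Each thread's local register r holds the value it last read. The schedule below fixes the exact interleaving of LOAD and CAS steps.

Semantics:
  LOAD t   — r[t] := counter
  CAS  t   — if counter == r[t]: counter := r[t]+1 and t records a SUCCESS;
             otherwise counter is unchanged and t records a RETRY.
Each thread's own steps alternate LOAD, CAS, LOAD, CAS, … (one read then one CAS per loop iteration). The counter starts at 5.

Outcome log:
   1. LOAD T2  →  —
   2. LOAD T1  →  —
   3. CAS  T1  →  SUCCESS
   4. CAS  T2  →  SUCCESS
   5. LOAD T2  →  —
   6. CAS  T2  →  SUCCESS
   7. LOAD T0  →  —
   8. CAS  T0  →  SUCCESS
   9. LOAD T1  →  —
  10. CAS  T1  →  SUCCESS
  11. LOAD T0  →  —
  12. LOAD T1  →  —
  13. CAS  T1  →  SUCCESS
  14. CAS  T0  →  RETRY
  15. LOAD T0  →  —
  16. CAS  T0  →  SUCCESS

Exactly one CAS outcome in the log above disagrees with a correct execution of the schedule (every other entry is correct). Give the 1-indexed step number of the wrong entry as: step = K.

step = 4

Re-executing:
1. LOAD T2 → mem=5 r[T2]=5 [LOAD]
2. LOAD T1 → mem=5 r[T1]=5 [LOAD]
3. CAS T1 → mem=6 r[T1]=5 [OK]
4. CAS T2 → mem=6 r[T2]=5 [RETRY]
5. LOAD T2 → mem=6 r[T2]=6 [LOAD]
6. CAS T2 → mem=7 r[T2]=6 [OK]
7. LOAD T0 → mem=7 r[T0]=7 [LOAD]
8. CAS T0 → mem=8 r[T0]=7 [OK]
9. LOAD T1 → mem=8 r[T1]=8 [LOAD]
10. CAS T1 → mem=9 r[T1]=8 [OK]
11. LOAD T0 → mem=9 r[T0]=9 [LOAD]
12. LOAD T1 → mem=9 r[T1]=9 [LOAD]
13. CAS T1 → mem=10 r[T1]=9 [OK]
14. CAS T0 → mem=10 r[T0]=9 [RETRY]
15. LOAD T0 → mem=10 r[T0]=10 [LOAD]
16. CAS T0 → mem=11 r[T0]=10 [OK]
Flip is step 4.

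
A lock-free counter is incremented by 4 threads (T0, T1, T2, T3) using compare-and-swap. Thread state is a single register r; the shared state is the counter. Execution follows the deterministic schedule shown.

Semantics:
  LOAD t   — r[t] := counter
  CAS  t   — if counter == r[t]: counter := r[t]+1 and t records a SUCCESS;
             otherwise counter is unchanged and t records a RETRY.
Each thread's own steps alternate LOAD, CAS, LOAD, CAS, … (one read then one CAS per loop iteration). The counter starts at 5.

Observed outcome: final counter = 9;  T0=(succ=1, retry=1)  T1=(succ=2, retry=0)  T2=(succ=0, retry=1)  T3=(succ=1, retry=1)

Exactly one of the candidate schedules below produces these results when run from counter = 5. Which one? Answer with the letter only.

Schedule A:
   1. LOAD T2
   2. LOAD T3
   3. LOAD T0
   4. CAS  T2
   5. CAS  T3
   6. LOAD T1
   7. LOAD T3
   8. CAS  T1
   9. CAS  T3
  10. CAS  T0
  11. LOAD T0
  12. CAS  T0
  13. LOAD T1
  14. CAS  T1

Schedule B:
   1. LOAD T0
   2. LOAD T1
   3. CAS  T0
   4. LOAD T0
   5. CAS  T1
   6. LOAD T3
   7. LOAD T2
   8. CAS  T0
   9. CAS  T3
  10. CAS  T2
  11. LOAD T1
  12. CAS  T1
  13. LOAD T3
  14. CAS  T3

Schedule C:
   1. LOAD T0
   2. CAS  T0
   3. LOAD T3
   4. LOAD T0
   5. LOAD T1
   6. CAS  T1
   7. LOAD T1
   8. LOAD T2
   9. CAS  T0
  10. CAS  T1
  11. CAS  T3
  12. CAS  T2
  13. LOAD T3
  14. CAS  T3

C

Tracing schedule C:
1. LOAD T0 → mem=5 r[T0]=5 [LOAD]
2. CAS T0 → mem=6 r[T0]=5 [OK]
3. LOAD T3 → mem=6 r[T3]=6 [LOAD]
4. LOAD T0 → mem=6 r[T0]=6 [LOAD]
5. LOAD T1 → mem=6 r[T1]=6 [LOAD]
6. CAS T1 → mem=7 r[T1]=6 [OK]
7. LOAD T1 → mem=7 r[T1]=7 [LOAD]
8. LOAD T2 → mem=7 r[T2]=7 [LOAD]
9. CAS T0 → mem=7 r[T0]=6 [RETRY]
10. CAS T1 → mem=8 r[T1]=7 [OK]
11. CAS T3 → mem=8 r[T3]=6 [RETRY]
12. CAS T2 → mem=8 r[T2]=7 [RETRY]
13. LOAD T3 → mem=8 r[T3]=8 [LOAD]
14. CAS T3 → mem=9 r[T3]=8 [OK]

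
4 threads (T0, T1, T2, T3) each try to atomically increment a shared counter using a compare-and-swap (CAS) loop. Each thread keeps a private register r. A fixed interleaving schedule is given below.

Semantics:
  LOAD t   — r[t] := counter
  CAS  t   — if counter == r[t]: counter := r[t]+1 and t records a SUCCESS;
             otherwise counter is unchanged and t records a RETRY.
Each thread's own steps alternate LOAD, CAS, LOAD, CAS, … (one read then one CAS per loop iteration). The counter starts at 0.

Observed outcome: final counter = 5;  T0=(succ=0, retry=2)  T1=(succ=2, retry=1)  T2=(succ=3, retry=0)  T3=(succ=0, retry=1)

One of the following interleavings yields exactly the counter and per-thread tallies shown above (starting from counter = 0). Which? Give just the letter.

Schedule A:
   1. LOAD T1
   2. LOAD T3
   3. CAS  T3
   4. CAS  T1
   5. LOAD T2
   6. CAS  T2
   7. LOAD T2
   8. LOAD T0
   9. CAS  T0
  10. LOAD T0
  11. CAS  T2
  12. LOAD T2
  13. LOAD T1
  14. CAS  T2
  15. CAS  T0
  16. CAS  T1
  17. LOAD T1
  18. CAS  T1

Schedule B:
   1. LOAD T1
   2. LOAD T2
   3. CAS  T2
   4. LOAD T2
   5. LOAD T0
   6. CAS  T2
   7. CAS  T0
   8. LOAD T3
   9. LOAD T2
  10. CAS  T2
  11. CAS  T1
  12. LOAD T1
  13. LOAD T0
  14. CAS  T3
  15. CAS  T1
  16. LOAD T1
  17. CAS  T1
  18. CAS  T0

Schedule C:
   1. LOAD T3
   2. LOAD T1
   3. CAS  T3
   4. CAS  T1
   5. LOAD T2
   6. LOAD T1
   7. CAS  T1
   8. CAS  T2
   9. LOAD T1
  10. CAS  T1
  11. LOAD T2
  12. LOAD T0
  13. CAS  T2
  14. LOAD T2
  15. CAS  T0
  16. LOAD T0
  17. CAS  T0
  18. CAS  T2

Tracing schedule B:
step 1: T1 LOAD ⇒ load; ctr=0 reg=0
step 2: T2 LOAD ⇒ load; ctr=0 reg=0
step 3: T2 CAS ⇒ ok; ctr=1 reg=0
step 4: T2 LOAD ⇒ load; ctr=1 reg=1
step 5: T0 LOAD ⇒ load; ctr=1 reg=1
step 6: T2 CAS ⇒ ok; ctr=2 reg=1
step 7: T0 CAS ⇒ retry; ctr=2 reg=1
step 8: T3 LOAD ⇒ load; ctr=2 reg=2
step 9: T2 LOAD ⇒ load; ctr=2 reg=2
step 10: T2 CAS ⇒ ok; ctr=3 reg=2
step 11: T1 CAS ⇒ retry; ctr=3 reg=0
step 12: T1 LOAD ⇒ load; ctr=3 reg=3
step 13: T0 LOAD ⇒ load; ctr=3 reg=3
step 14: T3 CAS ⇒ retry; ctr=3 reg=2
step 15: T1 CAS ⇒ ok; ctr=4 reg=3
step 16: T1 LOAD ⇒ load; ctr=4 reg=4
step 17: T1 CAS ⇒ ok; ctr=5 reg=4
step 18: T0 CAS ⇒ retry; ctr=5 reg=3

B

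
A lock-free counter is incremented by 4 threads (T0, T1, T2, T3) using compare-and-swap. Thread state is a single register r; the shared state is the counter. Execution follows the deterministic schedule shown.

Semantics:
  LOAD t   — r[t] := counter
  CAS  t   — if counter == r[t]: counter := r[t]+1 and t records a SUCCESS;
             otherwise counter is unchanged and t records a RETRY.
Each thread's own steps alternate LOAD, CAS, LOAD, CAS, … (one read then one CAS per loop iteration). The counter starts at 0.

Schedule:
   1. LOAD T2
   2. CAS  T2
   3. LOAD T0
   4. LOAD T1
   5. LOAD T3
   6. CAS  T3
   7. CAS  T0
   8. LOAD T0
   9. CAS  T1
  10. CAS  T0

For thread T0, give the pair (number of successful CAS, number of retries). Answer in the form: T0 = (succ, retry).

T2 LOAD — after: cnt=0, r=0 — load
T2 CAS — after: cnt=1, r=0 — ok
T0 LOAD — after: cnt=1, r=1 — load
T1 LOAD — after: cnt=1, r=1 — load
T3 LOAD — after: cnt=1, r=1 — load
T3 CAS — after: cnt=2, r=1 — ok
T0 CAS — after: cnt=2, r=1 — retry
T0 LOAD — after: cnt=2, r=2 — load
T1 CAS — after: cnt=2, r=1 — retry
T0 CAS — after: cnt=3, r=2 — ok

T0 = (1, 1)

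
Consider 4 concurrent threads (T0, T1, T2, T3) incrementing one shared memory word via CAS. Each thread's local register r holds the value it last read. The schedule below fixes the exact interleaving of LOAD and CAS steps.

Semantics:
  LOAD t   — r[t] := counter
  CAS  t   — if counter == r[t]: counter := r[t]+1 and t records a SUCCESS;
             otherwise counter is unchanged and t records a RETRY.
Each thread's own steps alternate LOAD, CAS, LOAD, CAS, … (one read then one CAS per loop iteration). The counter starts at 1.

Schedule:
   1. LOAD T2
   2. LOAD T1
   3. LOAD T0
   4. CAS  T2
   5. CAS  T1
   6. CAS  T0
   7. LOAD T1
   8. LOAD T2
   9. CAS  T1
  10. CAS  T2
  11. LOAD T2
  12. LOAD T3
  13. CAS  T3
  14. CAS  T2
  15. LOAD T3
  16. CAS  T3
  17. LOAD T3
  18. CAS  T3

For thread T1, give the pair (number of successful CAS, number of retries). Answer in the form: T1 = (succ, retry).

T1 = (1, 1)

step 1: T2 LOAD ⇒ load; ctr=1 reg=1
step 2: T1 LOAD ⇒ load; ctr=1 reg=1
step 3: T0 LOAD ⇒ load; ctr=1 reg=1
step 4: T2 CAS ⇒ ok; ctr=2 reg=1
step 5: T1 CAS ⇒ retry; ctr=2 reg=1
step 6: T0 CAS ⇒ retry; ctr=2 reg=1
step 7: T1 LOAD ⇒ load; ctr=2 reg=2
step 8: T2 LOAD ⇒ load; ctr=2 reg=2
step 9: T1 CAS ⇒ ok; ctr=3 reg=2
step 10: T2 CAS ⇒ retry; ctr=3 reg=2
step 11: T2 LOAD ⇒ load; ctr=3 reg=3
step 12: T3 LOAD ⇒ load; ctr=3 reg=3
step 13: T3 CAS ⇒ ok; ctr=4 reg=3
step 14: T2 CAS ⇒ retry; ctr=4 reg=3
step 15: T3 LOAD ⇒ load; ctr=4 reg=4
step 16: T3 CAS ⇒ ok; ctr=5 reg=4
step 17: T3 LOAD ⇒ load; ctr=5 reg=5
step 18: T3 CAS ⇒ ok; ctr=6 reg=5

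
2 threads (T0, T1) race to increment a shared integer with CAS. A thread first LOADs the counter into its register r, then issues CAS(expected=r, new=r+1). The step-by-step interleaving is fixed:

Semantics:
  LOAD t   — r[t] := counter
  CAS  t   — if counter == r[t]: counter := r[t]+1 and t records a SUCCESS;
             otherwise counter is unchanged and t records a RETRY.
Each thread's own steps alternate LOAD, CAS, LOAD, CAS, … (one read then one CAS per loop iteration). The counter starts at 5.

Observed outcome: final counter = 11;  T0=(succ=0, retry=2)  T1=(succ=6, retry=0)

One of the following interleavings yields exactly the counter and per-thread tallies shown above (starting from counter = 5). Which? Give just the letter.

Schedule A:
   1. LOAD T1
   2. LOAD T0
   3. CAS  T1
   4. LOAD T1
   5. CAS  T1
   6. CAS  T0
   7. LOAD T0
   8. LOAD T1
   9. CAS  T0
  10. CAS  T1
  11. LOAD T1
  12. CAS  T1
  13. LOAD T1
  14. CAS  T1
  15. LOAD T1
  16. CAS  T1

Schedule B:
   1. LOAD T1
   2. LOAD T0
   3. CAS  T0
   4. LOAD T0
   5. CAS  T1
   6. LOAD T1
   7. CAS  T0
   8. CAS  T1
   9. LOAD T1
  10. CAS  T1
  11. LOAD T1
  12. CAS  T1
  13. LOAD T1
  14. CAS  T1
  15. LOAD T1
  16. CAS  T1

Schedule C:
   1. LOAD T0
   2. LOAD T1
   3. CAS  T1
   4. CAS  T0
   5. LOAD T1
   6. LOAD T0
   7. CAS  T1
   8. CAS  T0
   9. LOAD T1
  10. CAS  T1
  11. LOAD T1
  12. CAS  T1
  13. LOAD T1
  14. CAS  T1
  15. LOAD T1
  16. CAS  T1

C

Run C:
[1] T0.load  rd  (counter 5, T0.r 5)
[2] T1.load  rd  (counter 5, T1.r 5)
[3] T1.cas  hit  (counter 6, T1.r 5)
[4] T0.cas  miss  (counter 6, T0.r 5)
[5] T1.load  rd  (counter 6, T1.r 6)
[6] T0.load  rd  (counter 6, T0.r 6)
[7] T1.cas  hit  (counter 7, T1.r 6)
[8] T0.cas  miss  (counter 7, T0.r 6)
[9] T1.load  rd  (counter 7, T1.r 7)
[10] T1.cas  hit  (counter 8, T1.r 7)
[11] T1.load  rd  (counter 8, T1.r 8)
[12] T1.cas  hit  (counter 9, T1.r 8)
[13] T1.load  rd  (counter 9, T1.r 9)
[14] T1.cas  hit  (counter 10, T1.r 9)
[15] T1.load  rd  (counter 10, T1.r 10)
[16] T1.cas  hit  (counter 11, T1.r 10)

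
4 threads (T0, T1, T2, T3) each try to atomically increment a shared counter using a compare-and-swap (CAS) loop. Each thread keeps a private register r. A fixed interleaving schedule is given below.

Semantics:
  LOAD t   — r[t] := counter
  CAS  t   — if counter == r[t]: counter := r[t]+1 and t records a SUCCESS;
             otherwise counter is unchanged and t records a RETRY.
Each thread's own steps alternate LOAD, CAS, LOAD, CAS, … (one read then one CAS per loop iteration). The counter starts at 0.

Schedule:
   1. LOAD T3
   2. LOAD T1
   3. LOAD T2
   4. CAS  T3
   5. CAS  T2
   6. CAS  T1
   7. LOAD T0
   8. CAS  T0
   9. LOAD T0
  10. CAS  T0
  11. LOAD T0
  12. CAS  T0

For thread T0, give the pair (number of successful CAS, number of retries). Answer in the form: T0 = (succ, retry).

[1] T3.load  rd  (counter 0, T3.r 0)
[2] T1.load  rd  (counter 0, T1.r 0)
[3] T2.load  rd  (counter 0, T2.r 0)
[4] T3.cas  hit  (counter 1, T3.r 0)
[5] T2.cas  miss  (counter 1, T2.r 0)
[6] T1.cas  miss  (counter 1, T1.r 0)
[7] T0.load  rd  (counter 1, T0.r 1)
[8] T0.cas  hit  (counter 2, T0.r 1)
[9] T0.load  rd  (counter 2, T0.r 2)
[10] T0.cas  hit  (counter 3, T0.r 2)
[11] T0.load  rd  (counter 3, T0.r 3)
[12] T0.cas  hit  (counter 4, T0.r 3)

T0 = (3, 0)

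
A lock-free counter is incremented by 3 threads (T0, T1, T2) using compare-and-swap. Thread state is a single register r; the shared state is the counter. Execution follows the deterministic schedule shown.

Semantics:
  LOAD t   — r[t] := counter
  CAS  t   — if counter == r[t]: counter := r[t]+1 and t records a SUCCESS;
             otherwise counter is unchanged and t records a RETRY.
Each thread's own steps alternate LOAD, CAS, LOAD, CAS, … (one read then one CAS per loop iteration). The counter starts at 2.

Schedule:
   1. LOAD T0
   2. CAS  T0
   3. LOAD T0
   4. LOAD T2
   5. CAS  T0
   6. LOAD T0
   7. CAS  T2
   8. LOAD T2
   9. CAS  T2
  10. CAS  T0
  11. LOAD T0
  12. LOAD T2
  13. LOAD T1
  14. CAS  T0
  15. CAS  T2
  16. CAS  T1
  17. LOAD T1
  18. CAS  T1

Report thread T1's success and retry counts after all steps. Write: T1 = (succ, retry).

T1 = (1, 1)

T0 LOAD — after: cnt=2, r=2 — load
T0 CAS — after: cnt=3, r=2 — ok
T0 LOAD — after: cnt=3, r=3 — load
T2 LOAD — after: cnt=3, r=3 — load
T0 CAS — after: cnt=4, r=3 — ok
T0 LOAD — after: cnt=4, r=4 — load
T2 CAS — after: cnt=4, r=3 — retry
T2 LOAD — after: cnt=4, r=4 — load
T2 CAS — after: cnt=5, r=4 — ok
T0 CAS — after: cnt=5, r=4 — retry
T0 LOAD — after: cnt=5, r=5 — load
T2 LOAD — after: cnt=5, r=5 — load
T1 LOAD — after: cnt=5, r=5 — load
T0 CAS — after: cnt=6, r=5 — ok
T2 CAS — after: cnt=6, r=5 — retry
T1 CAS — after: cnt=6, r=5 — retry
T1 LOAD — after: cnt=6, r=6 — load
T1 CAS — after: cnt=7, r=6 — ok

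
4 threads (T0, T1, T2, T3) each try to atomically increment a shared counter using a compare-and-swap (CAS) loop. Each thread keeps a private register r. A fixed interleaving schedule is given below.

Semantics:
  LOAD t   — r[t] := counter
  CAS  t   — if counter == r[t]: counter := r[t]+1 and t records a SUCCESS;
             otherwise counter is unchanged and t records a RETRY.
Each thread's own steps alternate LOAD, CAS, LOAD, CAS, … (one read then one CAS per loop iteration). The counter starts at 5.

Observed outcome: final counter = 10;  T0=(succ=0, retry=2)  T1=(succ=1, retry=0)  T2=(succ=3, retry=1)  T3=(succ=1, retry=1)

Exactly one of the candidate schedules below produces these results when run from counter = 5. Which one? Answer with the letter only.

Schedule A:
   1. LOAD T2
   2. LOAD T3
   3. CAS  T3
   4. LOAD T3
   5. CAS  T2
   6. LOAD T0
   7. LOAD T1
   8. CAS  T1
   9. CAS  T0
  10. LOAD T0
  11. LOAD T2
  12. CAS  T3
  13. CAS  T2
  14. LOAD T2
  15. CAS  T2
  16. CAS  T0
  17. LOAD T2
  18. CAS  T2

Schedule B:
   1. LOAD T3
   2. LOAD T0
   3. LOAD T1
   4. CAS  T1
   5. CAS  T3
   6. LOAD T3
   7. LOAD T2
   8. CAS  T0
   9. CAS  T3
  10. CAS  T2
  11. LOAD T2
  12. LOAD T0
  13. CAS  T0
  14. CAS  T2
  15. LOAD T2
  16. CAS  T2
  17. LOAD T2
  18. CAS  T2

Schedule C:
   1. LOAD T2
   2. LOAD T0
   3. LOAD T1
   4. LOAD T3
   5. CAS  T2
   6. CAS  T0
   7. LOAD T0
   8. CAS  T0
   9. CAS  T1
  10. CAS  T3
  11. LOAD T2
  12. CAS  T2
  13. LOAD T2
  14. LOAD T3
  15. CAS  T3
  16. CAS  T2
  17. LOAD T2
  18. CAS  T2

A

Tracing schedule A:
#1 T2 reads 5
#2 T3 reads 5
#3 T3 CAS(5→6) writes; counter now 6
#4 T3 reads 6
#5 T2 CAS(5→6) fails; counter now 6
#6 T0 reads 6
#7 T1 reads 6
#8 T1 CAS(6→7) writes; counter now 7
#9 T0 CAS(6→7) fails; counter now 7
#10 T0 reads 7
#11 T2 reads 7
#12 T3 CAS(6→7) fails; counter now 7
#13 T2 CAS(7→8) writes; counter now 8
#14 T2 reads 8
#15 T2 CAS(8→9) writes; counter now 9
#16 T0 CAS(7→8) fails; counter now 9
#17 T2 reads 9
#18 T2 CAS(9→10) writes; counter now 10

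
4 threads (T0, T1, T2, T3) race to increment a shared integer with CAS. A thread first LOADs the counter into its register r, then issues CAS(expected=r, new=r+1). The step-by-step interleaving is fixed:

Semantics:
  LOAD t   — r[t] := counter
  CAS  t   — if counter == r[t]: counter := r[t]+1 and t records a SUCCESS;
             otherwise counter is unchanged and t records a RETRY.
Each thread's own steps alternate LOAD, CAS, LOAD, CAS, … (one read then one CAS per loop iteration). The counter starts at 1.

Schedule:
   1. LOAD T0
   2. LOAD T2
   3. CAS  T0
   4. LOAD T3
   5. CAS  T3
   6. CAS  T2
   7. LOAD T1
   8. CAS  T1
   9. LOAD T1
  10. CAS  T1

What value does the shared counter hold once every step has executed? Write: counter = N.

counter = 5

T0 LOAD — after: cnt=1, r=1 — load
T2 LOAD — after: cnt=1, r=1 — load
T0 CAS — after: cnt=2, r=1 — ok
T3 LOAD — after: cnt=2, r=2 — load
T3 CAS — after: cnt=3, r=2 — ok
T2 CAS — after: cnt=3, r=1 — retry
T1 LOAD — after: cnt=3, r=3 — load
T1 CAS — after: cnt=4, r=3 — ok
T1 LOAD — after: cnt=4, r=4 — load
T1 CAS — after: cnt=5, r=4 — ok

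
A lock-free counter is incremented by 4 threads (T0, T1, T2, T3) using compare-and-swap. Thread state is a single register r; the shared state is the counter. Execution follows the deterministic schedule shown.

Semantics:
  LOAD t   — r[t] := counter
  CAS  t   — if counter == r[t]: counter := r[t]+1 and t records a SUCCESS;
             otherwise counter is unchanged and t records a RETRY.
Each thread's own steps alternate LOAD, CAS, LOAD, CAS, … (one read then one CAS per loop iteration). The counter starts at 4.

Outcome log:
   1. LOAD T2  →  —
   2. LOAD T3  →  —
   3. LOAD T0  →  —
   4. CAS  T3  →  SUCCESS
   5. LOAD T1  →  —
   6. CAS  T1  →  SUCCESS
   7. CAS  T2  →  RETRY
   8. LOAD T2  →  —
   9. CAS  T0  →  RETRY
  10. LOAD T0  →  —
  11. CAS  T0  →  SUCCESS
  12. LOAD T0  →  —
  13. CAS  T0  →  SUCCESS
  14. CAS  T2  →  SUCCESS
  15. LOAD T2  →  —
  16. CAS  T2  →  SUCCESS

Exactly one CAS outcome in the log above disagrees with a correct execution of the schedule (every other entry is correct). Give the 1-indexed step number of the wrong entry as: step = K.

Correct run:
   1) LOAD T2:  M=4  r_T2=4
   2) LOAD T3:  M=4  r_T3=4
   3) LOAD T0:  M=4  r_T0=4
   4) CAS  T3:  M=5  r_T3=4 ✓
   5) LOAD T1:  M=5  r_T1=5
   6) CAS  T1:  M=6  r_T1=5 ✓
   7) CAS  T2:  M=6  r_T2=4 ✗
   8) LOAD T2:  M=6  r_T2=6
   9) CAS  T0:  M=6  r_T0=4 ✗
  10) LOAD T0:  M=6  r_T0=6
  11) CAS  T0:  M=7  r_T0=6 ✓
  12) LOAD T0:  M=7  r_T0=7
  13) CAS  T0:  M=8  r_T0=7 ✓
  14) CAS  T2:  M=8  r_T2=6 ✗
  15) LOAD T2:  M=8  r_T2=8
  16) CAS  T2:  M=9  r_T2=8 ✓
Log disagrees first at step 14.

step = 14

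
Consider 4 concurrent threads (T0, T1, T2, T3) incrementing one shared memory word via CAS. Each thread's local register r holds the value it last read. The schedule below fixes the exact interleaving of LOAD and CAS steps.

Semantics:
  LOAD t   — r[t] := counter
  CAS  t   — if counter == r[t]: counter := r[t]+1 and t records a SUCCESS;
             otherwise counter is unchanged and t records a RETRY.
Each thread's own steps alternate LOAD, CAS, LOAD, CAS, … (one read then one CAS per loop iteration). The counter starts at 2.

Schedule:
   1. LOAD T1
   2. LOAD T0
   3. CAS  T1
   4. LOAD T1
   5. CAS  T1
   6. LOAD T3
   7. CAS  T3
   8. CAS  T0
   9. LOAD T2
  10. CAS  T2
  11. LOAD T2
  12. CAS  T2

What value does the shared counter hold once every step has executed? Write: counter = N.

counter = 7

#1 T1 reads 2
#2 T0 reads 2
#3 T1 CAS(2→3) writes; counter now 3
#4 T1 reads 3
#5 T1 CAS(3→4) writes; counter now 4
#6 T3 reads 4
#7 T3 CAS(4→5) writes; counter now 5
#8 T0 CAS(2→3) fails; counter now 5
#9 T2 reads 5
#10 T2 CAS(5→6) writes; counter now 6
#11 T2 reads 6
#12 T2 CAS(6→7) writes; counter now 7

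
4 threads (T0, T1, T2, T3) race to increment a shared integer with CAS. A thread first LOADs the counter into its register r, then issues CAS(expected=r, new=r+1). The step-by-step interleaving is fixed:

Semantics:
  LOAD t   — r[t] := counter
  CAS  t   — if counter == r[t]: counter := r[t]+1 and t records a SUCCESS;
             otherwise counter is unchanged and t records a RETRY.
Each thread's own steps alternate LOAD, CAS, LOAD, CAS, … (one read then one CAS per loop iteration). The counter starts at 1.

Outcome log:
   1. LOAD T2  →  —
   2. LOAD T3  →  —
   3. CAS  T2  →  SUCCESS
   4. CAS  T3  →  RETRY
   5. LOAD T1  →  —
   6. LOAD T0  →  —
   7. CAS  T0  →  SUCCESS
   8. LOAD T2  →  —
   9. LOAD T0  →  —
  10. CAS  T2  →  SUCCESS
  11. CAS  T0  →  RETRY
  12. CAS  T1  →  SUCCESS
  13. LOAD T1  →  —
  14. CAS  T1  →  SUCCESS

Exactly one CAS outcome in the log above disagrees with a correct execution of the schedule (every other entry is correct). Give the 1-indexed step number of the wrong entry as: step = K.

step = 12

Reference trace:
step 1: T2 LOAD ⇒ load; ctr=1 reg=1
step 2: T3 LOAD ⇒ load; ctr=1 reg=1
step 3: T2 CAS ⇒ ok; ctr=2 reg=1
step 4: T3 CAS ⇒ retry; ctr=2 reg=1
step 5: T1 LOAD ⇒ load; ctr=2 reg=2
step 6: T0 LOAD ⇒ load; ctr=2 reg=2
step 7: T0 CAS ⇒ ok; ctr=3 reg=2
step 8: T2 LOAD ⇒ load; ctr=3 reg=3
step 9: T0 LOAD ⇒ load; ctr=3 reg=3
step 10: T2 CAS ⇒ ok; ctr=4 reg=3
step 11: T0 CAS ⇒ retry; ctr=4 reg=3
step 12: T1 CAS ⇒ retry; ctr=4 reg=2
step 13: T1 LOAD ⇒ load; ctr=4 reg=4
step 14: T1 CAS ⇒ ok; ctr=5 reg=4
Log disagrees first at step 12.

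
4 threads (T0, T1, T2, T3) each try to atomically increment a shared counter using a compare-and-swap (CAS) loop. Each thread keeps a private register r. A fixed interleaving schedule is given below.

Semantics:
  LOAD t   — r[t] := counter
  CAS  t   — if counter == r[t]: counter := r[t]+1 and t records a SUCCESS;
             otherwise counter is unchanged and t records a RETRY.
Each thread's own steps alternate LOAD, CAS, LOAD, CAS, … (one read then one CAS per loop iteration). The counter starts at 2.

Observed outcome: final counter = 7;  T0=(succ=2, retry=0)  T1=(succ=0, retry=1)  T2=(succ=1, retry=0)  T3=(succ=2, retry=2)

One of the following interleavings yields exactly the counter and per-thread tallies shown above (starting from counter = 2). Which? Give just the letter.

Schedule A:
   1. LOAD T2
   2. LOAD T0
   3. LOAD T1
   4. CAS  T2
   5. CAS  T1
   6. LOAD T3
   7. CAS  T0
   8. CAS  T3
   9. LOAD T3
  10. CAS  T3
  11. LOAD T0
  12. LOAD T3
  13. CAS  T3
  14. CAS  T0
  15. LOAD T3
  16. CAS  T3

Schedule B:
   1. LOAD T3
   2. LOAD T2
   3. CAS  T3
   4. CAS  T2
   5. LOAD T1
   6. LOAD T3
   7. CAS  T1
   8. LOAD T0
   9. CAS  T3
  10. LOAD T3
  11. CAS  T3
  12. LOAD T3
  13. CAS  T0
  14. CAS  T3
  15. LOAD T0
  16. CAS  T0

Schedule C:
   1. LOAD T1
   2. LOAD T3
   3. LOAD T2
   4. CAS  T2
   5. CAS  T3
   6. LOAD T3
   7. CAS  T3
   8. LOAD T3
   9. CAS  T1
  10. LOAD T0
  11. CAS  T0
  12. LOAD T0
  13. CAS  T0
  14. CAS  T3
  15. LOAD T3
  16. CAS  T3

C

Run C:
T1 LOAD — after: cnt=2, r=2 — load
T3 LOAD — after: cnt=2, r=2 — load
T2 LOAD — after: cnt=2, r=2 — load
T2 CAS — after: cnt=3, r=2 — ok
T3 CAS — after: cnt=3, r=2 — retry
T3 LOAD — after: cnt=3, r=3 — load
T3 CAS — after: cnt=4, r=3 — ok
T3 LOAD — after: cnt=4, r=4 — load
T1 CAS — after: cnt=4, r=2 — retry
T0 LOAD — after: cnt=4, r=4 — load
T0 CAS — after: cnt=5, r=4 — ok
T0 LOAD — after: cnt=5, r=5 — load
T0 CAS — after: cnt=6, r=5 — ok
T3 CAS — after: cnt=6, r=4 — retry
T3 LOAD — after: cnt=6, r=6 — load
T3 CAS — after: cnt=7, r=6 — ok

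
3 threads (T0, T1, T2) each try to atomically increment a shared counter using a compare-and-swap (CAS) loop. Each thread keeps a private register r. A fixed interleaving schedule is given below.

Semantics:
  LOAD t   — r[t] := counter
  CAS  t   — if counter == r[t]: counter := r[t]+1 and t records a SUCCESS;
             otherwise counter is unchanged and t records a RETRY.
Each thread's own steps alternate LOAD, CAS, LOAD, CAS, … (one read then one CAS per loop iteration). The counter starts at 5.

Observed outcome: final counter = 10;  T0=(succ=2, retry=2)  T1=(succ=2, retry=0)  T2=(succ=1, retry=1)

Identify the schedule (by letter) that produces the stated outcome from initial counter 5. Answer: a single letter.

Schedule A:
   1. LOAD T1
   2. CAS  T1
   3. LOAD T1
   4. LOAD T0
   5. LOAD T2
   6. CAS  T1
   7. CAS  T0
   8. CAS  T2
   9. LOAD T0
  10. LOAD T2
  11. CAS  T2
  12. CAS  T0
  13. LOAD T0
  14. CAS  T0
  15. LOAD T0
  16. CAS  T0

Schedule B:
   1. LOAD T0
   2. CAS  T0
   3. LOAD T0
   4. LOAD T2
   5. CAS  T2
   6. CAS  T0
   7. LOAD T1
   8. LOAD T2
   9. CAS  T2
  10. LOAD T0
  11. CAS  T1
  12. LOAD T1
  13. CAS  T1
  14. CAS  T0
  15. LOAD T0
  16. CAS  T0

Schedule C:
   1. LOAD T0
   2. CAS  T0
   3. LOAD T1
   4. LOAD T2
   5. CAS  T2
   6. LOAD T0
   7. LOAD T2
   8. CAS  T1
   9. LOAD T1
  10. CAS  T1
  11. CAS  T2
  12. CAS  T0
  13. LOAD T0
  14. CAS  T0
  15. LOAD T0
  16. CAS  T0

A

Tracing schedule A:
[1] T1.load  rd  (counter 5, T1.r 5)
[2] T1.cas  hit  (counter 6, T1.r 5)
[3] T1.load  rd  (counter 6, T1.r 6)
[4] T0.load  rd  (counter 6, T0.r 6)
[5] T2.load  rd  (counter 6, T2.r 6)
[6] T1.cas  hit  (counter 7, T1.r 6)
[7] T0.cas  miss  (counter 7, T0.r 6)
[8] T2.cas  miss  (counter 7, T2.r 6)
[9] T0.load  rd  (counter 7, T0.r 7)
[10] T2.load  rd  (counter 7, T2.r 7)
[11] T2.cas  hit  (counter 8, T2.r 7)
[12] T0.cas  miss  (counter 8, T0.r 7)
[13] T0.load  rd  (counter 8, T0.r 8)
[14] T0.cas  hit  (counter 9, T0.r 8)
[15] T0.load  rd  (counter 9, T0.r 9)
[16] T0.cas  hit  (counter 10, T0.r 9)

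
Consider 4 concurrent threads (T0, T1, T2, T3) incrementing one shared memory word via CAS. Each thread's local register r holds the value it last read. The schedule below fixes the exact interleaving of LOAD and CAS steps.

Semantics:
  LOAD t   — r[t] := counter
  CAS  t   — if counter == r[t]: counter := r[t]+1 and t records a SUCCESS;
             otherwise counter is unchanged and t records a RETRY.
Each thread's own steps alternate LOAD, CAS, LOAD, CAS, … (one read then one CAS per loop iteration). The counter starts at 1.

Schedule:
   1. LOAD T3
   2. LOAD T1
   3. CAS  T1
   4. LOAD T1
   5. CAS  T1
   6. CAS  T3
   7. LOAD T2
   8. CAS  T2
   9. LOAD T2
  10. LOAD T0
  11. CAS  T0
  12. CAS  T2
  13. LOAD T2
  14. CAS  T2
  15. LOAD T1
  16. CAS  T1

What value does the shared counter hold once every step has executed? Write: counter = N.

counter = 7

step 1: T3 LOAD ⇒ load; ctr=1 reg=1
step 2: T1 LOAD ⇒ load; ctr=1 reg=1
step 3: T1 CAS ⇒ ok; ctr=2 reg=1
step 4: T1 LOAD ⇒ load; ctr=2 reg=2
step 5: T1 CAS ⇒ ok; ctr=3 reg=2
step 6: T3 CAS ⇒ retry; ctr=3 reg=1
step 7: T2 LOAD ⇒ load; ctr=3 reg=3
step 8: T2 CAS ⇒ ok; ctr=4 reg=3
step 9: T2 LOAD ⇒ load; ctr=4 reg=4
step 10: T0 LOAD ⇒ load; ctr=4 reg=4
step 11: T0 CAS ⇒ ok; ctr=5 reg=4
step 12: T2 CAS ⇒ retry; ctr=5 reg=4
step 13: T2 LOAD ⇒ load; ctr=5 reg=5
step 14: T2 CAS ⇒ ok; ctr=6 reg=5
step 15: T1 LOAD ⇒ load; ctr=6 reg=6
step 16: T1 CAS ⇒ ok; ctr=7 reg=6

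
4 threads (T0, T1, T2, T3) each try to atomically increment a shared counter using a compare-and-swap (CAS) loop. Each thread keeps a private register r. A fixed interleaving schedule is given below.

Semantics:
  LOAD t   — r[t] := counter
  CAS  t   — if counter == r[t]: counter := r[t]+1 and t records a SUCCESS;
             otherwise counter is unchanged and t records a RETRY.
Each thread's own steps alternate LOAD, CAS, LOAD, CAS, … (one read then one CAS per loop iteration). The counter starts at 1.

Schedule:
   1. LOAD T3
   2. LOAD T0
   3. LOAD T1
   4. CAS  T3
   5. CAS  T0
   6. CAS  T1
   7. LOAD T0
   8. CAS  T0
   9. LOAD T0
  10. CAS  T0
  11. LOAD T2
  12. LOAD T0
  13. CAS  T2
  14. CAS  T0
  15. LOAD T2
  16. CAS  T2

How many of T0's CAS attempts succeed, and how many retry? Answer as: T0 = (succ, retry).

T3 LOAD — after: cnt=1, r=1 — load
T0 LOAD — after: cnt=1, r=1 — load
T1 LOAD — after: cnt=1, r=1 — load
T3 CAS — after: cnt=2, r=1 — ok
T0 CAS — after: cnt=2, r=1 — retry
T1 CAS — after: cnt=2, r=1 — retry
T0 LOAD — after: cnt=2, r=2 — load
T0 CAS — after: cnt=3, r=2 — ok
T0 LOAD — after: cnt=3, r=3 — load
T0 CAS — after: cnt=4, r=3 — ok
T2 LOAD — after: cnt=4, r=4 — load
T0 LOAD — after: cnt=4, r=4 — load
T2 CAS — after: cnt=5, r=4 — ok
T0 CAS — after: cnt=5, r=4 — retry
T2 LOAD — after: cnt=5, r=5 — load
T2 CAS — after: cnt=6, r=5 — ok

T0 = (2, 2)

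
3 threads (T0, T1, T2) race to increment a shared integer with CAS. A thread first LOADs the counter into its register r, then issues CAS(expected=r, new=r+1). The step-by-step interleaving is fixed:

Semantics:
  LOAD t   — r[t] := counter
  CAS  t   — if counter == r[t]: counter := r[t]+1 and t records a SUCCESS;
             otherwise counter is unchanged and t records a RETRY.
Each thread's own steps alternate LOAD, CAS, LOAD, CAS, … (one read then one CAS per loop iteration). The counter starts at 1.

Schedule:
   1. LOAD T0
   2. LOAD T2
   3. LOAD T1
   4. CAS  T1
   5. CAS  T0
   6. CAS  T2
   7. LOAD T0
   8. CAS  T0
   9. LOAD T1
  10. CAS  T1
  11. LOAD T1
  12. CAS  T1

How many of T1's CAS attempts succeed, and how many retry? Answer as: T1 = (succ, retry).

T1 = (3, 0)

   1) LOAD T0:  M=1  r_T0=1
   2) LOAD T2:  M=1  r_T2=1
   3) LOAD T1:  M=1  r_T1=1
   4) CAS  T1:  M=2  r_T1=1 ✓
   5) CAS  T0:  M=2  r_T0=1 ✗
   6) CAS  T2:  M=2  r_T2=1 ✗
   7) LOAD T0:  M=2  r_T0=2
   8) CAS  T0:  M=3  r_T0=2 ✓
   9) LOAD T1:  M=3  r_T1=3
  10) CAS  T1:  M=4  r_T1=3 ✓
  11) LOAD T1:  M=4  r_T1=4
  12) CAS  T1:  M=5  r_T1=4 ✓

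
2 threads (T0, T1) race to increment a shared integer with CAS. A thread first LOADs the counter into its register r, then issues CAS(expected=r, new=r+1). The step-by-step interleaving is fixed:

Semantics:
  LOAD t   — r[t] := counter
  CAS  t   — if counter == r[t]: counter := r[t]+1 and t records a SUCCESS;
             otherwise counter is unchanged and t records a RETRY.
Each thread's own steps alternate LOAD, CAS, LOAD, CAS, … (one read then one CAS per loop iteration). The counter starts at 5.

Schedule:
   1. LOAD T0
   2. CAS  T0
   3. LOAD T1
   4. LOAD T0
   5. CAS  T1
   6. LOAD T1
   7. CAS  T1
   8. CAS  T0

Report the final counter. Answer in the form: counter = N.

counter = 8

   1) LOAD T0:  M=5  r_T0=5
   2) CAS  T0:  M=6  r_T0=5 ✓
   3) LOAD T1:  M=6  r_T1=6
   4) LOAD T0:  M=6  r_T0=6
   5) CAS  T1:  M=7  r_T1=6 ✓
   6) LOAD T1:  M=7  r_T1=7
   7) CAS  T1:  M=8  r_T1=7 ✓
   8) CAS  T0:  M=8  r_T0=6 ✗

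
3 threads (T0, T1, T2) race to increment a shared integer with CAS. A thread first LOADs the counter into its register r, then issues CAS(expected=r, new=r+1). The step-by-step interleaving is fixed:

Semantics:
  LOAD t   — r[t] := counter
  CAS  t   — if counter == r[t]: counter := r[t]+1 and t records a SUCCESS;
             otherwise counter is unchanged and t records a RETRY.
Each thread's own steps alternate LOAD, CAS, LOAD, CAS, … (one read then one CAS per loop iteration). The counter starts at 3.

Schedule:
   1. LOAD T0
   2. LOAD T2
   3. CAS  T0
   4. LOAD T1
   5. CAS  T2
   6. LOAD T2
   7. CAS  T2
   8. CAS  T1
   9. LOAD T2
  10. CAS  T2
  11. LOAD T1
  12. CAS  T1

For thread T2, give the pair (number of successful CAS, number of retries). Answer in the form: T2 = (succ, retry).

T2 = (2, 1)

#1 T0 reads 3
#2 T2 reads 3
#3 T0 CAS(3→4) writes; counter now 4
#4 T1 reads 4
#5 T2 CAS(3→4) fails; counter now 4
#6 T2 reads 4
#7 T2 CAS(4→5) writes; counter now 5
#8 T1 CAS(4→5) fails; counter now 5
#9 T2 reads 5
#10 T2 CAS(5→6) writes; counter now 6
#11 T1 reads 6
#12 T1 CAS(6→7) writes; counter now 7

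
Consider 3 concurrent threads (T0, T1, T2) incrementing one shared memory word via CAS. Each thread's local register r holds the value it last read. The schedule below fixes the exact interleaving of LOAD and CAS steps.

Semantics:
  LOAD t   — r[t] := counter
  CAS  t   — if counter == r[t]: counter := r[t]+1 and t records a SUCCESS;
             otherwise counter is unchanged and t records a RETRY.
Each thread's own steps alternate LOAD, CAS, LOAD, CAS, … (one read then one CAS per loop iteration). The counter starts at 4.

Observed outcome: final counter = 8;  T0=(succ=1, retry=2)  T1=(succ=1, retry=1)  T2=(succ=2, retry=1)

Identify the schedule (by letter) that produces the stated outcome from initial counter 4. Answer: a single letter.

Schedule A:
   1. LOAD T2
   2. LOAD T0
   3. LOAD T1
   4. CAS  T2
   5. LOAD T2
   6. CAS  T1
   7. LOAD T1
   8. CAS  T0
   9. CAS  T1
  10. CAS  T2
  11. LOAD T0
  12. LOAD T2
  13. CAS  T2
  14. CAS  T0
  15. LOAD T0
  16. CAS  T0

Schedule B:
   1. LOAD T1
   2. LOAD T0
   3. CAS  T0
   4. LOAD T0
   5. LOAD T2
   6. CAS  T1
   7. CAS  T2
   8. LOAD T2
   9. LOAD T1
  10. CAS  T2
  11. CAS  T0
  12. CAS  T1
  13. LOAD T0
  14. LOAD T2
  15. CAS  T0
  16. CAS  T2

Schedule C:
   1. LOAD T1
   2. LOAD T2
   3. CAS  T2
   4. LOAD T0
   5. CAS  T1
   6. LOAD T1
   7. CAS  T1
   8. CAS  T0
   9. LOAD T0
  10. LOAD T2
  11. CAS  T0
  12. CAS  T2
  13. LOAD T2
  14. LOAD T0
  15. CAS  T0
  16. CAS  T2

Run A:
T2 LOAD — after: cnt=4, r=4 — load
T0 LOAD — after: cnt=4, r=4 — load
T1 LOAD — after: cnt=4, r=4 — load
T2 CAS — after: cnt=5, r=4 — ok
T2 LOAD — after: cnt=5, r=5 — load
T1 CAS — after: cnt=5, r=4 — retry
T1 LOAD — after: cnt=5, r=5 — load
T0 CAS — after: cnt=5, r=4 — retry
T1 CAS — after: cnt=6, r=5 — ok
T2 CAS — after: cnt=6, r=5 — retry
T0 LOAD — after: cnt=6, r=6 — load
T2 LOAD — after: cnt=6, r=6 — load
T2 CAS — after: cnt=7, r=6 — ok
T0 CAS — after: cnt=7, r=6 — retry
T0 LOAD — after: cnt=7, r=7 — load
T0 CAS — after: cnt=8, r=7 — ok

A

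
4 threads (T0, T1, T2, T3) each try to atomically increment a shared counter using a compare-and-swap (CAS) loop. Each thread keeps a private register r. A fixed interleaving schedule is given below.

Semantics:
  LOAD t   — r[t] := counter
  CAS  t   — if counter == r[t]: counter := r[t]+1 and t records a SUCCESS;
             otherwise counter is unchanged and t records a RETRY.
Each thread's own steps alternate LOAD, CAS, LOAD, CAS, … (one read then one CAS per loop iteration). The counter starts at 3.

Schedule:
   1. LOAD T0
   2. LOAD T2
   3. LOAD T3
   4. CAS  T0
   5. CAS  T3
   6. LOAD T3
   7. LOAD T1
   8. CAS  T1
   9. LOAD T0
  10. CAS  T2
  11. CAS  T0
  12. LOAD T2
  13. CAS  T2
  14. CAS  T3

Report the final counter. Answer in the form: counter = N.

[1] T0.load  rd  (counter 3, T0.r 3)
[2] T2.load  rd  (counter 3, T2.r 3)
[3] T3.load  rd  (counter 3, T3.r 3)
[4] T0.cas  hit  (counter 4, T0.r 3)
[5] T3.cas  miss  (counter 4, T3.r 3)
[6] T3.load  rd  (counter 4, T3.r 4)
[7] T1.load  rd  (counter 4, T1.r 4)
[8] T1.cas  hit  (counter 5, T1.r 4)
[9] T0.load  rd  (counter 5, T0.r 5)
[10] T2.cas  miss  (counter 5, T2.r 3)
[11] T0.cas  hit  (counter 6, T0.r 5)
[12] T2.load  rd  (counter 6, T2.r 6)
[13] T2.cas  hit  (counter 7, T2.r 6)
[14] T3.cas  miss  (counter 7, T3.r 4)

counter = 7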